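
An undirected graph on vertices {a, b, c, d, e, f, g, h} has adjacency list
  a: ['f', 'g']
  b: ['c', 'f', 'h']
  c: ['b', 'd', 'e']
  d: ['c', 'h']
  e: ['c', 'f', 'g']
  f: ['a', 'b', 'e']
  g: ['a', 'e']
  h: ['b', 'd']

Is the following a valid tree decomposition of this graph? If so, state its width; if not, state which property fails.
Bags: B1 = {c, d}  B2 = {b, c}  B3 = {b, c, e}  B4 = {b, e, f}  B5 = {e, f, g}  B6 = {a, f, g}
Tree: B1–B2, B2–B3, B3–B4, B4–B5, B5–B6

No — vertex h appears in no bag.

A tree decomposition must satisfy three properties: every vertex lies in some bag; for every edge, both endpoints lie together in some bag; and for every vertex, the bags containing it form a connected subtree. Here vertex h appears in no bag, so the decomposition is invalid.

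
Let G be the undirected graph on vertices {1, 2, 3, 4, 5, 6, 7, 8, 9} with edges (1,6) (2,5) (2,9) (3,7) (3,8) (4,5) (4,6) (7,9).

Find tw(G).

A width-1 tree decomposition is:
Bags: B1 = {1, 6}  B2 = {4, 6}  B3 = {4, 5}  B4 = {2, 5}  B5 = {2, 9}  B6 = {7, 9}  B7 = {3, 7}  B8 = {3, 8}
Tree: B1–B2, B2–B3, B3–B4, B4–B5, B5–B6, B6–B7, B7–B8
Each bag holds 2 vertices, so the decomposition has width 1, which upper-bounds the treewidth. Any graph with an edge has treewidth ≥ 1, and G has the edge 1–6. Combining the bounds, tw(G) = 1.

1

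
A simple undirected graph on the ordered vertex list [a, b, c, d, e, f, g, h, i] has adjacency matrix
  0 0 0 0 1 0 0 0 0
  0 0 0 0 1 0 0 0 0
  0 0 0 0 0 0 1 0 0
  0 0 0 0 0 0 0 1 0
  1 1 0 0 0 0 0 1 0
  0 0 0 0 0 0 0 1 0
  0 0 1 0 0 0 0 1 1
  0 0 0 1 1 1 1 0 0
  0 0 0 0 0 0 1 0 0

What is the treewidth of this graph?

1

A width-1 tree decomposition is:
Bags: B1 = {d, h}  B2 = {g, h}  B3 = {e, h}  B4 = {a, e}  B5 = {f, h}  B6 = {g, i}  B7 = {c, g}  B8 = {b, e}
Tree: B1–B2, B2–B3, B3–B4, B1–B5, B2–B6, B6–B7, B3–B8
The largest bag has 2 vertices, giving width 1; this decomposition certifies tw(G) ≤ 1. Any graph with an edge has treewidth ≥ 1, and G has the edge d–h. Hence tw(G) = 1 exactly.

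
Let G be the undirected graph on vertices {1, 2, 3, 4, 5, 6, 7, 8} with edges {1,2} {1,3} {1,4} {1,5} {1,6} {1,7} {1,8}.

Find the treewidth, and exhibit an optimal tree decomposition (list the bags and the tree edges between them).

Treewidth 1.
Bags: B1 = {1, 7}  B2 = {1, 2}  B3 = {1, 3}  B4 = {1, 4}  B5 = {1, 5}  B6 = {1, 6}  B7 = {1, 8}
Tree: B1–B2, B2–B3, B1–B4, B3–B5, B4–B6, B4–B7

Each bag holds 2 vertices, so the decomposition has width 1, which upper-bounds the treewidth. Any graph with an edge has treewidth ≥ 1, and G has the edge 7–1. Therefore the treewidth is 1.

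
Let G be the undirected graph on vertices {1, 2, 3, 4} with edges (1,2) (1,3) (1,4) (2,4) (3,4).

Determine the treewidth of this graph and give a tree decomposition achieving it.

Treewidth 2.
One such decomposition:
Bags: B1 = {1, 3, 4}  B2 = {1, 2, 4}
Tree: B1–B2

The largest bag has 3 vertices, giving width 2; this decomposition certifies tw(G) ≤ 2. On the other hand G contains the 3-clique {1, 2, 4}. A clique must lie in a single bag of any decomposition, so no decomposition can have width below 2. Hence tw(G) = 2 exactly.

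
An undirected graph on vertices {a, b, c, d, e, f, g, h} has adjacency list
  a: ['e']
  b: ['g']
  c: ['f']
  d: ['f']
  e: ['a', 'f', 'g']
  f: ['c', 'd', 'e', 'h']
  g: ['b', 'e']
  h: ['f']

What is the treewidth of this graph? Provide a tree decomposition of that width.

Every bag has size at most 2, so the width is 2 − 1 = 1 and tw(G) ≤ 1. Since G has at least one edge (e.g. f–h), it is not an edgeless graph, so tw(G) ≥ 1. The upper and lower bounds meet at 1, so that is the treewidth.

Treewidth 1.
One such decomposition:
Bags: B1 = {f, h}  B2 = {d, f}  B3 = {e, f}  B4 = {c, f}  B5 = {a, e}  B6 = {e, g}  B7 = {b, g}
Tree: B1–B2, B2–B3, B2–B4, B3–B5, B5–B6, B6–B7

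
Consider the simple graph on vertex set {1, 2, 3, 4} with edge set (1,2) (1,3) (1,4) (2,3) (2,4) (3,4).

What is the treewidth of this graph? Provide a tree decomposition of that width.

Treewidth 3.
Bags: B1 = {1, 2, 3, 4}
Tree: (single bag)

With just one bag of size 4, the width is 4 − 1 = 3, so tw(G) ≤ 3. Conversely, {1, 2, 3, 4} is a clique of size 4, and the vertices of any clique must share a bag in every tree decomposition; so some bag has ≥ 4 vertices and tw(G) ≥ 3. Hence tw(G) = 3 exactly.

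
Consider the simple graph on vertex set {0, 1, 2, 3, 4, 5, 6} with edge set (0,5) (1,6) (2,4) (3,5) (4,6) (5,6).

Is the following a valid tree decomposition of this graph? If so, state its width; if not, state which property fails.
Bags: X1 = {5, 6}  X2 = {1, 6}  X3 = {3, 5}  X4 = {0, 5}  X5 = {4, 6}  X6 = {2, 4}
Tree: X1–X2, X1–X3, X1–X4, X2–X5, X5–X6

Yes; width 1.

Vertex coverage: the bags together contain {0, 1, 2, 3, 4, 5, 6}, the full vertex set. Edge coverage: each edge of G has both endpoints in at least one bag. Running intersection: for every vertex, the bags containing it form a connected subtree. All three properties hold, so this is a valid tree decomposition of width max|bag| − 1 = 1, and hence tw(G) ≤ 1.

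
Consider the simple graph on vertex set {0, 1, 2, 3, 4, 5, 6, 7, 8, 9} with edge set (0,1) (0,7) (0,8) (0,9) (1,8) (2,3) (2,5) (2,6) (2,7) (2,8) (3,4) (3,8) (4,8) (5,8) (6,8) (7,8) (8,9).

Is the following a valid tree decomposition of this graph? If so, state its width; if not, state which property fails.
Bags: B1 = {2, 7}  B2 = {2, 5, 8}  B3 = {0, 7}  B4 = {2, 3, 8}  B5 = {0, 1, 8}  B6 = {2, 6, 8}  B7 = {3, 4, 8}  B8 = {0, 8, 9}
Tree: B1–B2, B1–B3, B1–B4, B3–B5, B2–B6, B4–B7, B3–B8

A tree decomposition must satisfy three properties: every vertex lies in some bag; for every edge, both endpoints lie together in some bag; and for every vertex, the bags containing it form a connected subtree. Here edge (8,7) lies in no bag, so the decomposition is invalid.

No — edge (8,7) lies in no bag.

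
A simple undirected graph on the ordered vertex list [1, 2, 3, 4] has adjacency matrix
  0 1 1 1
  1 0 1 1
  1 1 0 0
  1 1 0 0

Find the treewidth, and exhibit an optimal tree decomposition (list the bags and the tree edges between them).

Treewidth 2.
One such decomposition:
Bags: B1 = {1, 2, 3}  B2 = {1, 2, 4}
Tree: B1–B2

The largest bag has 3 vertices, giving width 2; this decomposition certifies tw(G) ≤ 2. On the other hand G contains the 3-clique {1, 2, 3}. A clique must lie in a single bag of any decomposition, so no decomposition can have width below 2. Therefore the treewidth is 2.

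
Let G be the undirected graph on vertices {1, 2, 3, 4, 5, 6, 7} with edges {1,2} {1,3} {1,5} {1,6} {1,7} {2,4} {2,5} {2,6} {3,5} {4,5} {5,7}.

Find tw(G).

A width-2 tree decomposition is:
Bags: B1 = {2, 4, 5}  B2 = {1, 2, 5}  B3 = {1, 2, 6}  B4 = {1, 5, 7}  B5 = {1, 3, 5}
Tree: B1–B2, B2–B3, B2–B4, B4–B5
The largest bag has 3 vertices, giving width 2; this decomposition certifies tw(G) ≤ 2. Conversely, {1, 2, 5} is a clique of size 3, and the vertices of any clique must share a bag in every tree decomposition; so some bag has ≥ 3 vertices and tw(G) ≥ 2. Combining the bounds, tw(G) = 2.

2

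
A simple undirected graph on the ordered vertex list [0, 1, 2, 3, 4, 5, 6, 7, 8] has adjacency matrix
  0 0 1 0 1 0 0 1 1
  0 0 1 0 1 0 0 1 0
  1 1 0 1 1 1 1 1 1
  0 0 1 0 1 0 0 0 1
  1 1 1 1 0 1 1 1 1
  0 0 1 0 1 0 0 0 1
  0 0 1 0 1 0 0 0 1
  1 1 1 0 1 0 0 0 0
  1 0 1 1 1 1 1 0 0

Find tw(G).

3

A width-3 tree decomposition is:
Bags: B1 = {2, 4, 6, 8}  B2 = {0, 2, 4, 8}  B3 = {2, 4, 5, 8}  B4 = {2, 3, 4, 8}  B5 = {0, 2, 4, 7}  B6 = {1, 2, 4, 7}
Tree: B1–B2, B2–B3, B1–B4, B2–B5, B5–B6
The largest bag has 4 vertices, giving width 3; this decomposition certifies tw(G) ≤ 3. Conversely, {0, 2, 4, 8} is a clique of size 4, and the vertices of any clique must share a bag in every tree decomposition; so some bag has ≥ 4 vertices and tw(G) ≥ 3. The upper and lower bounds meet at 3, so that is the treewidth.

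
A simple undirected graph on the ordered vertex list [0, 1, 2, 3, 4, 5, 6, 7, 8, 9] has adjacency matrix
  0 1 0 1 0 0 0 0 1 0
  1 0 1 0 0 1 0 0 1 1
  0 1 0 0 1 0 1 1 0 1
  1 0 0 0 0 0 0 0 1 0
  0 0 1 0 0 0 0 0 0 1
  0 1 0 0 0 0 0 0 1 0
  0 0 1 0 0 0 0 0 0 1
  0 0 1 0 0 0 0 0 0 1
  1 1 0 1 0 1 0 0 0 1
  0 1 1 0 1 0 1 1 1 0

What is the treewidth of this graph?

2

A width-2 tree decomposition is:
Bags: B1 = {1, 8, 9}  B2 = {0, 1, 8}  B3 = {1, 5, 8}  B4 = {1, 2, 9}  B5 = {2, 4, 9}  B6 = {2, 6, 9}  B7 = {0, 3, 8}  B8 = {2, 7, 9}
Tree: B1–B2, B2–B3, B1–B4, B4–B5, B5–B6, B2–B7, B5–B8
Every bag has size at most 3, so the width is 3 − 1 = 2 and tw(G) ≤ 2. Conversely, {0, 1, 8} is a clique of size 3, and the vertices of any clique must share a bag in every tree decomposition; so some bag has ≥ 3 vertices and tw(G) ≥ 2. Therefore the treewidth is 2.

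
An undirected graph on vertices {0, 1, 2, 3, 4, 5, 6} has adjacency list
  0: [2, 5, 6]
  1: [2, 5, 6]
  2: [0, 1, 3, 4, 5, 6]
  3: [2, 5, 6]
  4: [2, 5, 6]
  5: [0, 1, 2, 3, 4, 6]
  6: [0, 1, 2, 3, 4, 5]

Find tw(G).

3

A width-3 tree decomposition is:
Bags: B1 = {2, 4, 5, 6}  B2 = {0, 2, 5, 6}  B3 = {1, 2, 5, 6}  B4 = {2, 3, 5, 6}
Tree: B1–B2, B1–B3, B2–B4
Each bag holds 4 vertices, so the decomposition has width 3, which upper-bounds the treewidth. For the lower bound, the 4 vertices {0, 2, 5, 6} are pairwise adjacent, and any tree decomposition puts a clique entirely inside one bag — forcing width ≥ 3. Combining the bounds, tw(G) = 3.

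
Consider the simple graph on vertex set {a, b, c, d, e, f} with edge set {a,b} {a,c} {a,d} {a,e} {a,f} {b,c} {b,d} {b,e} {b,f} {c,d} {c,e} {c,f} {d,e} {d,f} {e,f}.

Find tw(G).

5

A width-5 tree decomposition is:
Bags: B1 = {a, b, c, d, e, f}
Tree: (single bag)
With just one bag of size 6, the width is 6 − 1 = 5, so tw(G) ≤ 5. For the lower bound, the 6 vertices {a, b, c, d, e, f} are pairwise adjacent, and any tree decomposition puts a clique entirely inside one bag — forcing width ≥ 5. Therefore the treewidth is 5.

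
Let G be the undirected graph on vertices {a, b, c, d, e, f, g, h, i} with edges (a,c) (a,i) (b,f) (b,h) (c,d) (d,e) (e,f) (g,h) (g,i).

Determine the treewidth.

2

A width-2 tree decomposition is:
Bags: B1 = {d, e, f}  B2 = {c, d, f}  B3 = {a, c, f}  B4 = {a, f, i}  B5 = {f, g, i}  B6 = {f, g, h}  B7 = {b, f, h}
Tree: B1–B2, B2–B3, B3–B4, B4–B5, B5–B6, B6–B7
The largest bag has 3 vertices, giving width 2; this decomposition certifies tw(G) ≤ 2. Since f–e–d–c–a–i–g–h–b–f is a cycle in G, G is not acyclic. Forests are exactly the graphs of treewidth ≤ 1, so tw(G) ≥ 2. The upper and lower bounds meet at 2, so that is the treewidth.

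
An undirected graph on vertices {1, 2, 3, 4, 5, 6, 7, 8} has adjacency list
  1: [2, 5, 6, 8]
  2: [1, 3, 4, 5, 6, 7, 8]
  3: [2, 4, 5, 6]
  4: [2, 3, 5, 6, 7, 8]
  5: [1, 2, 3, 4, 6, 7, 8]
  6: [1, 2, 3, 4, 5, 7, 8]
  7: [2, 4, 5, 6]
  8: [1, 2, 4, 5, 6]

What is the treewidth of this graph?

4

A width-4 tree decomposition is:
Bags: B1 = {2, 3, 4, 5, 6}  B2 = {2, 4, 5, 6, 7}  B3 = {2, 4, 5, 6, 8}  B4 = {1, 2, 5, 6, 8}
Tree: B1–B2, B2–B3, B3–B4
Every bag has size at most 5, so the width is 5 − 1 = 4 and tw(G) ≤ 4. On the other hand G contains the 5-clique {1, 2, 5, 6, 8}. A clique must lie in a single bag of any decomposition, so no decomposition can have width below 4. Combining the bounds, tw(G) = 4.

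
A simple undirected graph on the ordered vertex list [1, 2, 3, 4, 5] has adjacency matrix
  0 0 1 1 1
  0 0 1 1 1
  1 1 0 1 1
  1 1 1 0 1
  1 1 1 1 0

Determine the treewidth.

A width-3 tree decomposition is:
Bags: B1 = {2, 3, 4, 5}  B2 = {1, 3, 4, 5}
Tree: B1–B2
The largest bag has 4 vertices, giving width 3; this decomposition certifies tw(G) ≤ 3. On the other hand G contains the 4-clique {1, 3, 4, 5}. A clique must lie in a single bag of any decomposition, so no decomposition can have width below 3. Combining the bounds, tw(G) = 3.

3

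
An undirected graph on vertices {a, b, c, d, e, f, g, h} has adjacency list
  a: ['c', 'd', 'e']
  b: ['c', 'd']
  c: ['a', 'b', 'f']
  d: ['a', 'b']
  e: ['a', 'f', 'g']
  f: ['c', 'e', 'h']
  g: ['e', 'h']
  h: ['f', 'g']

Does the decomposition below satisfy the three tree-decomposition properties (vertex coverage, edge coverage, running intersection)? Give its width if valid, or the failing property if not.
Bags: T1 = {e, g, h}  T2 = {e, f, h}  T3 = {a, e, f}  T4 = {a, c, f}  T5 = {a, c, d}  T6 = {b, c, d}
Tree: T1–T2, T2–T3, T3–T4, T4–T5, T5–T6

Yes; width 2.

Every vertex of G appears in some bag (union = {a, b, c, d, e, f, g, h}); every edge is covered by a bag; and for each vertex v the set of bags containing v is connected in the bag tree. The decomposition is therefore valid. The largest bag has 3 vertices, so the width is 2.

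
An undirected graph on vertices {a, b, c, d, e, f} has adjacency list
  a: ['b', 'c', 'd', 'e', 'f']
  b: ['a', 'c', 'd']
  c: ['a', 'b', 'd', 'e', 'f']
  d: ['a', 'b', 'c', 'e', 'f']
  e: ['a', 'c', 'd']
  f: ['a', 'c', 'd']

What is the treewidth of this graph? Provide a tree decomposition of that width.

Treewidth 3.
Bags: B1 = {a, b, c, d}  B2 = {a, c, d, e}  B3 = {a, c, d, f}
Tree: B1–B2, B1–B3

Every bag has size at most 4, so the width is 4 − 1 = 3 and tw(G) ≤ 3. On the other hand G contains the 4-clique {a, c, d, e}. A clique must lie in a single bag of any decomposition, so no decomposition can have width below 3. The upper and lower bounds meet at 3, so that is the treewidth.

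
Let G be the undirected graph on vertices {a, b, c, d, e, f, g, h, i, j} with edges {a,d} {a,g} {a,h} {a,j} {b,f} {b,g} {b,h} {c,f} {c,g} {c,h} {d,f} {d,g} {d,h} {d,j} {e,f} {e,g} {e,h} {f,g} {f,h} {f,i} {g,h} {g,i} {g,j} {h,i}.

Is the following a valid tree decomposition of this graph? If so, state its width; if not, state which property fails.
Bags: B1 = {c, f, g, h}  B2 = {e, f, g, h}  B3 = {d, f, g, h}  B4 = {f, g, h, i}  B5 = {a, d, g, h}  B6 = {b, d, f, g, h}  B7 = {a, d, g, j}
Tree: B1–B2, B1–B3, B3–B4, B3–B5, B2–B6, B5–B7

A tree decomposition must satisfy three properties: every vertex lies in some bag; for every edge, both endpoints lie together in some bag; and for every vertex, the bags containing it form a connected subtree. Here bags containing vertex d are not connected in the tree, so the decomposition is invalid.

No — bags containing vertex d are not connected in the tree.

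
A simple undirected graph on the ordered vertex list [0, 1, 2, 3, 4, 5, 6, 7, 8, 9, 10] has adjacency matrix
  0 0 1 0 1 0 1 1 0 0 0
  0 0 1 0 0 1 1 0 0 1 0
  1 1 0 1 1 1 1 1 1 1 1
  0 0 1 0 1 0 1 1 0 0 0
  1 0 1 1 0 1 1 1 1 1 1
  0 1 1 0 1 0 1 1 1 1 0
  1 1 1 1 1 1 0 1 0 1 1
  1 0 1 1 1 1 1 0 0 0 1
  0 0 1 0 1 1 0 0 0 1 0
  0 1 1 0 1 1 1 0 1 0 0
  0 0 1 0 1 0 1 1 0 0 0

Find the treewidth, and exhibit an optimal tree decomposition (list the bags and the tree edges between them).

The largest bag has 5 vertices, giving width 4; this decomposition certifies tw(G) ≤ 4. Conversely, {1, 2, 5, 6, 9} is a clique of size 5, and the vertices of any clique must share a bag in every tree decomposition; so some bag has ≥ 5 vertices and tw(G) ≥ 4. The upper and lower bounds meet at 4, so that is the treewidth.

Treewidth 4.
One optimal decomposition is:
Bags: B1 = {2, 4, 5, 6, 7}  B2 = {2, 3, 4, 6, 7}  B3 = {2, 4, 5, 6, 9}  B4 = {1, 2, 5, 6, 9}  B5 = {2, 4, 5, 8, 9}  B6 = {0, 2, 4, 6, 7}  B7 = {2, 4, 6, 7, 10}
Tree: B1–B2, B1–B3, B3–B4, B3–B5, B2–B6, B6–B7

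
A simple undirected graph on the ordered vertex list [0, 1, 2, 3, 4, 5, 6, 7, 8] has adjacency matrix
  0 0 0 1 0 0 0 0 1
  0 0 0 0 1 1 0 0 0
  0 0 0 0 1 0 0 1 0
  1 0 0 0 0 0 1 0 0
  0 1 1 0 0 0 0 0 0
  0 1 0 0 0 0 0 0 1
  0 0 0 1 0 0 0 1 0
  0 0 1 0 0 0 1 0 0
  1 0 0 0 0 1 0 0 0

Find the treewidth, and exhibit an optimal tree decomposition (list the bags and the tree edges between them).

Each bag holds 3 vertices, so the decomposition has width 2, which upper-bounds the treewidth. For the lower bound, G contains the cycle 5–8–0–3–6–7–2–4–1–5, so G is not a forest; only forests have treewidth ≤ 1, hence tw(G) ≥ 2. The upper and lower bounds meet at 2, so that is the treewidth.

Treewidth 2.
One optimal decomposition is:
Bags: B1 = {0, 5, 8}  B2 = {0, 3, 5}  B3 = {3, 5, 6}  B4 = {5, 6, 7}  B5 = {2, 5, 7}  B6 = {2, 4, 5}  B7 = {1, 4, 5}
Tree: B1–B2, B2–B3, B3–B4, B4–B5, B5–B6, B6–B7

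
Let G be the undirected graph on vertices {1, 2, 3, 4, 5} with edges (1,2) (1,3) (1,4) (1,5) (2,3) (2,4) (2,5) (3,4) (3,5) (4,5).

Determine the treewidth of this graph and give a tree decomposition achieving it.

With just one bag of size 5, the width is 5 − 1 = 4, so tw(G) ≤ 4. For the lower bound, the 5 vertices {1, 2, 3, 4, 5} are pairwise adjacent, and any tree decomposition puts a clique entirely inside one bag — forcing width ≥ 4. Therefore the treewidth is 4.

Treewidth 4.
One optimal decomposition is:
Bags: B1 = {1, 2, 3, 4, 5}
Tree: (single bag)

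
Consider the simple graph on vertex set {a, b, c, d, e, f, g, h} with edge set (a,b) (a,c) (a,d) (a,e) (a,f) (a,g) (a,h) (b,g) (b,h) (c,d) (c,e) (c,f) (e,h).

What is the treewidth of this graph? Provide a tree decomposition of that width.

Each bag holds 3 vertices, so the decomposition has width 2, which upper-bounds the treewidth. Conversely, {a, b, g} is a clique of size 3, and the vertices of any clique must share a bag in every tree decomposition; so some bag has ≥ 3 vertices and tw(G) ≥ 2. Hence tw(G) = 2 exactly.

Treewidth 2.
One such decomposition:
Bags: B1 = {a, c, e}  B2 = {a, e, h}  B3 = {a, c, d}  B4 = {a, c, f}  B5 = {a, b, h}  B6 = {a, b, g}
Tree: B1–B2, B1–B3, B3–B4, B2–B5, B5–B6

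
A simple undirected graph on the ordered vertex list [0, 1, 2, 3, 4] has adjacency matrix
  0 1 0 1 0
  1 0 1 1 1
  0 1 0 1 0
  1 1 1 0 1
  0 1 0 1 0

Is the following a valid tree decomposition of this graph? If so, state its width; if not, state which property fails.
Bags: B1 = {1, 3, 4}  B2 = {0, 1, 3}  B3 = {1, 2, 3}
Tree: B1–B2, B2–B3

Yes; width 2.

Every vertex of G appears in some bag (union = {0, 1, 2, 3, 4}); every edge is covered by a bag; and for each vertex v the set of bags containing v is connected in the bag tree. The decomposition is therefore valid. The largest bag has 3 vertices, so the width is 2.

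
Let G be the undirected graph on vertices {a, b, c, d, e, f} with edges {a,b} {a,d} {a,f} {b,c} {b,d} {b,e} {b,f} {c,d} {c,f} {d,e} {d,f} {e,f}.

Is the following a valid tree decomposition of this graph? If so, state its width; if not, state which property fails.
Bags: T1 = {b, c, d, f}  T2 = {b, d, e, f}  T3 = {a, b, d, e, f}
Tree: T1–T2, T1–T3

No — bags containing vertex e are not connected in the tree.

A tree decomposition must satisfy three properties: every vertex lies in some bag; for every edge, both endpoints lie together in some bag; and for every vertex, the bags containing it form a connected subtree. Here bags containing vertex e are not connected in the tree, so the decomposition is invalid.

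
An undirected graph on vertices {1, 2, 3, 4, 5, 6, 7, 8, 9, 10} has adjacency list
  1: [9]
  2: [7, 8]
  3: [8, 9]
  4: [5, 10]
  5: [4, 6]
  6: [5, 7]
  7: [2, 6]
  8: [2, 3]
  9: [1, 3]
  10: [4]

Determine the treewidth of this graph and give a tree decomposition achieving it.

The largest bag has 2 vertices, giving width 1; this decomposition certifies tw(G) ≤ 1. Since G has at least one edge (e.g. 1–9), it is not an edgeless graph, so tw(G) ≥ 1. Hence tw(G) = 1 exactly.

Treewidth 1.
Bags: B1 = {1, 9}  B2 = {3, 9}  B3 = {3, 8}  B4 = {2, 8}  B5 = {2, 7}  B6 = {6, 7}  B7 = {5, 6}  B8 = {4, 5}  B9 = {4, 10}
Tree: B1–B2, B2–B3, B3–B4, B4–B5, B5–B6, B6–B7, B7–B8, B8–B9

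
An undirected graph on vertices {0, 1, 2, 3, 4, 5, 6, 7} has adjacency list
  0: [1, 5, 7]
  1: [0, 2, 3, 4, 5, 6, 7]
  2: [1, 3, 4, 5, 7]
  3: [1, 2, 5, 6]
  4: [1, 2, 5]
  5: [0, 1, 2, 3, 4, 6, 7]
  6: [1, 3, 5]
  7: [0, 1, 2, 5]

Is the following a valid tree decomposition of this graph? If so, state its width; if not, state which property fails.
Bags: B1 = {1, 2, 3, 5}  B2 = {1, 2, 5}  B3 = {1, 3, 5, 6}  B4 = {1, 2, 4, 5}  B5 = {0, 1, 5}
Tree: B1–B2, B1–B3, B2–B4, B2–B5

A tree decomposition must satisfy three properties: every vertex lies in some bag; for every edge, both endpoints lie together in some bag; and for every vertex, the bags containing it form a connected subtree. Here vertex 7 appears in no bag, so the decomposition is invalid.

No — vertex 7 appears in no bag.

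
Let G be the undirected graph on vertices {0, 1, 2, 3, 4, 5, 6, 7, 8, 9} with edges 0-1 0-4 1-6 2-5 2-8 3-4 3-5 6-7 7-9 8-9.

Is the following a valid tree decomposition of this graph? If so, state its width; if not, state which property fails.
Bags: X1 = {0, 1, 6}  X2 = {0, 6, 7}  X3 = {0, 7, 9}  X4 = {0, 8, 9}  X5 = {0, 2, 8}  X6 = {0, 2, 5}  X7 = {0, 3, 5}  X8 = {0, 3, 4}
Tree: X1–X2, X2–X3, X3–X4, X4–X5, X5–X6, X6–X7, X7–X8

Yes; width 2.

Vertex coverage: the bags together contain {0, 1, 2, 3, 4, 5, 6, 7, 8, 9}, the full vertex set. Edge coverage: each edge of G has both endpoints in at least one bag. Running intersection: for every vertex, the bags containing it form a connected subtree. All three properties hold, so this is a valid tree decomposition of width max|bag| − 1 = 2, and hence tw(G) ≤ 2.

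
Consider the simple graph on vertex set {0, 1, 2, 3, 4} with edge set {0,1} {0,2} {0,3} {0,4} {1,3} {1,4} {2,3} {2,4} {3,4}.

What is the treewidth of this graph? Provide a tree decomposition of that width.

The largest bag has 4 vertices, giving width 3; this decomposition certifies tw(G) ≤ 3. Conversely, {0, 1, 3, 4} is a clique of size 4, and the vertices of any clique must share a bag in every tree decomposition; so some bag has ≥ 4 vertices and tw(G) ≥ 3. Therefore the treewidth is 3.

Treewidth 3.
One optimal decomposition is:
Bags: B1 = {0, 2, 3, 4}  B2 = {0, 1, 3, 4}
Tree: B1–B2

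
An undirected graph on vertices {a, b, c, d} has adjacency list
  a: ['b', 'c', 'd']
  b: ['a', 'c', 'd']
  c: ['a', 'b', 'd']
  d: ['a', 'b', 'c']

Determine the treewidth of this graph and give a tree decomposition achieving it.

A single bag containing all 4 vertices is trivially a valid decomposition of width 3. On the other hand G contains the 4-clique {a, b, c, d}. A clique must lie in a single bag of any decomposition, so no decomposition can have width below 3. Combining the bounds, tw(G) = 3.

Treewidth 3.
Bags: B1 = {a, b, c, d}
Tree: (single bag)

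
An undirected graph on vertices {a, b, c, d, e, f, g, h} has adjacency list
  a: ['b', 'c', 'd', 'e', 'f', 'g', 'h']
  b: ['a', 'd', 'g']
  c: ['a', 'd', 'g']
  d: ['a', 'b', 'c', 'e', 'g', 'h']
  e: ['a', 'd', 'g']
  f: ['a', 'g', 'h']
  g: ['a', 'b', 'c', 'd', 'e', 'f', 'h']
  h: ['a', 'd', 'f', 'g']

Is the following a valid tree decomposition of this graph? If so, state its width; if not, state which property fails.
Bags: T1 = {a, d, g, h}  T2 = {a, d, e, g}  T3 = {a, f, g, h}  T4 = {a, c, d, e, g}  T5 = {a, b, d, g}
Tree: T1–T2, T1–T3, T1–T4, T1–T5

A tree decomposition must satisfy three properties: every vertex lies in some bag; for every edge, both endpoints lie together in some bag; and for every vertex, the bags containing it form a connected subtree. Here bags containing vertex e are not connected in the tree, so the decomposition is invalid.

No — bags containing vertex e are not connected in the tree.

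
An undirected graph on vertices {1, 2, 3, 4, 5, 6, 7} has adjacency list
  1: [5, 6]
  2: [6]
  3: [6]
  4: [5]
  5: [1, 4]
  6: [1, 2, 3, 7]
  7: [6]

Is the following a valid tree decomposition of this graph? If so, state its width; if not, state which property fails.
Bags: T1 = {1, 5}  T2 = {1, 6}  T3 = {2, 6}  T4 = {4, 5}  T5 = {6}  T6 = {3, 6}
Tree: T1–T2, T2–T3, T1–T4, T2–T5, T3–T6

No — vertex 7 appears in no bag.

A tree decomposition must satisfy three properties: every vertex lies in some bag; for every edge, both endpoints lie together in some bag; and for every vertex, the bags containing it form a connected subtree. Here vertex 7 appears in no bag, so the decomposition is invalid.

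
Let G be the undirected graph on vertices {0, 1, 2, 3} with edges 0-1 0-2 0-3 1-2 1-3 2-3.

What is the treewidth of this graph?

A width-3 tree decomposition is:
Bags: B1 = {0, 1, 2, 3}
Tree: (single bag)
A single bag containing all 4 vertices is trivially a valid decomposition of width 3. On the other hand G contains the 4-clique {0, 1, 2, 3}. A clique must lie in a single bag of any decomposition, so no decomposition can have width below 3. Combining the bounds, tw(G) = 3.

3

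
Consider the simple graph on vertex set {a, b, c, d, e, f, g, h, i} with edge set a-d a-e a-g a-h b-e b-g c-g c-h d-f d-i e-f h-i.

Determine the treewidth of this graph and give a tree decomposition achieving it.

Treewidth 3.
Bags: B1 = {b, e, f, g}  B2 = {a, e, f, g}  B3 = {a, d, f, g}  B4 = {a, c, d, g}  B5 = {a, c, d, h}  B6 = {c, d, h, i}
Tree: B1–B2, B2–B3, B3–B4, B4–B5, B5–B6

Every bag has size at most 4, so the width is 4 − 1 = 3 and tw(G) ≤ 3. For the lower bound: the 4 vertex sets {b,e,f}, {g}, {a}, {c,d,h,i} are disjoint, each induces a connected subgraph, and every pair is joined by at least one edge of G. Contracting each set to a single vertex therefore yields K_{4} as a minor, and since treewidth is minor-monotone, tw(G) ≥ tw(K_{4}) = 3. Combining the bounds, tw(G) = 3.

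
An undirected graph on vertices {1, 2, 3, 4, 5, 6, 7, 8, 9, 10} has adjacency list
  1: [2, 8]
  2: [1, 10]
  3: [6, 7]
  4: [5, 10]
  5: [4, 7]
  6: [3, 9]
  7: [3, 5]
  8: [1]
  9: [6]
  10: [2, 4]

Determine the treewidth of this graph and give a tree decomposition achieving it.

The largest bag has 2 vertices, giving width 1; this decomposition certifies tw(G) ≤ 1. Any graph with an edge has treewidth ≥ 1, and G has the edge 9–6. Hence tw(G) = 1 exactly.

Treewidth 1.
One optimal decomposition is:
Bags: B1 = {6, 9}  B2 = {3, 6}  B3 = {3, 7}  B4 = {5, 7}  B5 = {4, 5}  B6 = {4, 10}  B7 = {2, 10}  B8 = {1, 2}  B9 = {1, 8}
Tree: B1–B2, B2–B3, B3–B4, B4–B5, B5–B6, B6–B7, B7–B8, B8–B9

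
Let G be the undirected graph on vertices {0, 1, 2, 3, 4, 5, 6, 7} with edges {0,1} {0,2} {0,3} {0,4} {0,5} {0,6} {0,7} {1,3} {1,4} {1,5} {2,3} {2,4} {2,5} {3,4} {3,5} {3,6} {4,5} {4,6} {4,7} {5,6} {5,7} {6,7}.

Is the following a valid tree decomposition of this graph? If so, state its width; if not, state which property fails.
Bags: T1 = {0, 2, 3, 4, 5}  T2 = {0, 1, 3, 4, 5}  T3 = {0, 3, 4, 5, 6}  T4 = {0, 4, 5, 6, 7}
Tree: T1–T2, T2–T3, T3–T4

Yes; width 4.

Checking the three conditions: (i) the bags cover all of {0, 1, 2, 3, 4, 5, 6, 7}; (ii) for each edge, some bag contains both endpoints; (iii) the bags containing any fixed vertex form a subtree. All hold, so the decomposition is valid with width 5 − 1 = 4.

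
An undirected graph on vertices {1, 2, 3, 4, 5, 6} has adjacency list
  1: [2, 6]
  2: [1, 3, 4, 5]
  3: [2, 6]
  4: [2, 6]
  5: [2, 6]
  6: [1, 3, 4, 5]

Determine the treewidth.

A width-2 tree decomposition is:
Bags: B1 = {1, 2, 6}  B2 = {2, 5, 6}  B3 = {2, 4, 6}  B4 = {2, 3, 6}
Tree: B1–B2, B2–B3, B3–B4
Every bag has size at most 3, so the width is 3 − 1 = 2 and tw(G) ≤ 2. Since 2–1–6–5–2 is a cycle in G, G is not acyclic. Forests are exactly the graphs of treewidth ≤ 1, so tw(G) ≥ 2. The upper and lower bounds meet at 2, so that is the treewidth.

2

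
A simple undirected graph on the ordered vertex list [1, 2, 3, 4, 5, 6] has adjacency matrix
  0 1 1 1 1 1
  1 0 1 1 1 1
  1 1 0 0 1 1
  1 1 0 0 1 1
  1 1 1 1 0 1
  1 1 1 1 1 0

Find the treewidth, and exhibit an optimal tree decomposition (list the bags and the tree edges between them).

Each bag holds 5 vertices, so the decomposition has width 4, which upper-bounds the treewidth. For the lower bound, the 5 vertices {1, 2, 3, 5, 6} are pairwise adjacent, and any tree decomposition puts a clique entirely inside one bag — forcing width ≥ 4. Therefore the treewidth is 4.

Treewidth 4.
One such decomposition:
Bags: B1 = {1, 2, 3, 5, 6}  B2 = {1, 2, 4, 5, 6}
Tree: B1–B2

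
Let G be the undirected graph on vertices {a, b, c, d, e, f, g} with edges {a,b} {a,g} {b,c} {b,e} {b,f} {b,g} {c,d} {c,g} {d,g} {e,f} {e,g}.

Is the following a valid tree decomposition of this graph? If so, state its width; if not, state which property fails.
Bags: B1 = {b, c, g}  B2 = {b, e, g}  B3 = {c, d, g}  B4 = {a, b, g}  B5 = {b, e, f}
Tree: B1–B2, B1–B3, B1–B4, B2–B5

Every vertex of G appears in some bag (union = {a, b, c, d, e, f, g}); every edge is covered by a bag; and for each vertex v the set of bags containing v is connected in the bag tree. The decomposition is therefore valid. The largest bag has 3 vertices, so the width is 2.

Yes; width 2.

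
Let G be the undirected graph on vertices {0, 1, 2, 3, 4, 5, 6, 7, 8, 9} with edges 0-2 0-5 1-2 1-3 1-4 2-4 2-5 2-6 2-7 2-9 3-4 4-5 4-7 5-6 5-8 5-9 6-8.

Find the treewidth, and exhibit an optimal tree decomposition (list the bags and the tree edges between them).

Treewidth 2.
One such decomposition:
Bags: B1 = {2, 4, 5}  B2 = {1, 2, 4}  B3 = {1, 3, 4}  B4 = {2, 5, 9}  B5 = {2, 5, 6}  B6 = {5, 6, 8}  B7 = {0, 2, 5}  B8 = {2, 4, 7}
Tree: B1–B2, B2–B3, B1–B4, B4–B5, B5–B6, B5–B7, B1–B8

Every bag has size at most 3, so the width is 3 − 1 = 2 and tw(G) ≤ 2. On the other hand G contains the 3-clique {5, 6, 8}. A clique must lie in a single bag of any decomposition, so no decomposition can have width below 2. The upper and lower bounds meet at 2, so that is the treewidth.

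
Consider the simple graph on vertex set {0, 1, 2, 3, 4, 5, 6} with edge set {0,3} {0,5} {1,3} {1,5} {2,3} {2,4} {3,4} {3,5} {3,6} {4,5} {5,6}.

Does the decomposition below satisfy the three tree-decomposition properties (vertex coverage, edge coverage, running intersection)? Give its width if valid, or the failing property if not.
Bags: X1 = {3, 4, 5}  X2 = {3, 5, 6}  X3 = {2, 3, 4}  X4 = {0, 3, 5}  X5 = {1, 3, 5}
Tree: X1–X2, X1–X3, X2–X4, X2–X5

Vertex coverage: the bags together contain {0, 1, 2, 3, 4, 5, 6}, the full vertex set. Edge coverage: each edge of G has both endpoints in at least one bag. Running intersection: for every vertex, the bags containing it form a connected subtree. All three properties hold, so this is a valid tree decomposition of width max|bag| − 1 = 2, and hence tw(G) ≤ 2.

Yes; width 2.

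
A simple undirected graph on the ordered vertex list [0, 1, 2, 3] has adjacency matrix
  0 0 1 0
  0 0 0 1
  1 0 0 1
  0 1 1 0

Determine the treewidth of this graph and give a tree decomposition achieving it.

Each bag holds 2 vertices, so the decomposition has width 1, which upper-bounds the treewidth. Since G has at least one edge (e.g. 1–3), it is not an edgeless graph, so tw(G) ≥ 1. Combining the bounds, tw(G) = 1.

Treewidth 1.
One optimal decomposition is:
Bags: B1 = {1, 3}  B2 = {2, 3}  B3 = {0, 2}
Tree: B1–B2, B2–B3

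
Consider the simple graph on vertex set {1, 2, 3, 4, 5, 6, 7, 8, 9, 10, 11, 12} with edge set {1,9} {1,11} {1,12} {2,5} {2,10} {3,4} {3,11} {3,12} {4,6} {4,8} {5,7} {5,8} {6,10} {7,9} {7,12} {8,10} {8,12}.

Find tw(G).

3

A width-3 tree decomposition is:
Bags: B1 = {1, 7, 9, 11}  B2 = {1, 7, 11, 12}  B3 = {3, 7, 11, 12}  B4 = {3, 5, 7, 12}  B5 = {3, 5, 8, 12}  B6 = {3, 4, 5, 8}  B7 = {2, 4, 5, 8}  B8 = {2, 4, 8, 10}  B9 = {2, 4, 6, 10}
Tree: B1–B2, B2–B3, B3–B4, B4–B5, B5–B6, B6–B7, B7–B8, B8–B9
The largest bag has 4 vertices, giving width 3; this decomposition certifies tw(G) ≤ 3. For the lower bound: the 4 vertex sets {1,9,11}, {7}, {12}, {3,4,5,8} are disjoint, each induces a connected subgraph, and every pair is joined by at least one edge of G. Contracting each set to a single vertex therefore yields K_{4} as a minor, and since treewidth is minor-monotone, tw(G) ≥ tw(K_{4}) = 3. Hence tw(G) = 3 exactly.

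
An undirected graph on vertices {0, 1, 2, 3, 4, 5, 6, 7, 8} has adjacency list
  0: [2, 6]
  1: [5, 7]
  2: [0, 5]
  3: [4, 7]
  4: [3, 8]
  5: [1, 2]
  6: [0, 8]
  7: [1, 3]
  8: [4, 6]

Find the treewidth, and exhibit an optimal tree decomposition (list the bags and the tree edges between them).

Treewidth 2.
Bags: B1 = {3, 4, 8}  B2 = {3, 7, 8}  B3 = {1, 7, 8}  B4 = {1, 5, 8}  B5 = {2, 5, 8}  B6 = {0, 2, 8}  B7 = {0, 6, 8}
Tree: B1–B2, B2–B3, B3–B4, B4–B5, B5–B6, B6–B7

The largest bag has 3 vertices, giving width 2; this decomposition certifies tw(G) ≤ 2. For the lower bound, G contains the cycle 8–4–3–7–1–5–2–0–6–8, so G is not a forest; only forests have treewidth ≤ 1, hence tw(G) ≥ 2. Hence tw(G) = 2 exactly.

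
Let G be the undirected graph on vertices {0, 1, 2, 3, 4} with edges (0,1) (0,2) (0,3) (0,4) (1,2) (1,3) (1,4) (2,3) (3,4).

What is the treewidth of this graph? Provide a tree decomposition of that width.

Treewidth 3.
Bags: B1 = {0, 1, 2, 3}  B2 = {0, 1, 3, 4}
Tree: B1–B2

The largest bag has 4 vertices, giving width 3; this decomposition certifies tw(G) ≤ 3. Conversely, {0, 1, 2, 3} is a clique of size 4, and the vertices of any clique must share a bag in every tree decomposition; so some bag has ≥ 4 vertices and tw(G) ≥ 3. Combining the bounds, tw(G) = 3.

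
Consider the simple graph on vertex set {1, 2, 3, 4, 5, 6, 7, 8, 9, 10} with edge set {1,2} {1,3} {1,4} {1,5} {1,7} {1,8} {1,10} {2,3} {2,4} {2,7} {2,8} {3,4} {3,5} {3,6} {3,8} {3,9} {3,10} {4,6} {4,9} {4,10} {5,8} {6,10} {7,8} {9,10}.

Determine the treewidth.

3

A width-3 tree decomposition is:
Bags: B1 = {1, 3, 4, 10}  B2 = {3, 4, 6, 10}  B3 = {1, 2, 3, 4}  B4 = {1, 2, 3, 8}  B5 = {1, 3, 5, 8}  B6 = {1, 2, 7, 8}  B7 = {3, 4, 9, 10}
Tree: B1–B2, B1–B3, B3–B4, B4–B5, B4–B6, B1–B7
Every bag has size at most 4, so the width is 4 − 1 = 3 and tw(G) ≤ 3. Conversely, {1, 2, 3, 8} is a clique of size 4, and the vertices of any clique must share a bag in every tree decomposition; so some bag has ≥ 4 vertices and tw(G) ≥ 3. Hence tw(G) = 3 exactly.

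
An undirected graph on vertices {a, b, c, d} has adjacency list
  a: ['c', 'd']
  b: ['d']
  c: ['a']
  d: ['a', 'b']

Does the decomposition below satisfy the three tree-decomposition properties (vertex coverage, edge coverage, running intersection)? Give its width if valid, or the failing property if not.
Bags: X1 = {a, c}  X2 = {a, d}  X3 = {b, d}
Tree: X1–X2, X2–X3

Every vertex of G appears in some bag (union = {a, b, c, d}); every edge is covered by a bag; and for each vertex v the set of bags containing v is connected in the bag tree. The decomposition is therefore valid. The largest bag has 2 vertices, so the width is 1.

Yes; width 1.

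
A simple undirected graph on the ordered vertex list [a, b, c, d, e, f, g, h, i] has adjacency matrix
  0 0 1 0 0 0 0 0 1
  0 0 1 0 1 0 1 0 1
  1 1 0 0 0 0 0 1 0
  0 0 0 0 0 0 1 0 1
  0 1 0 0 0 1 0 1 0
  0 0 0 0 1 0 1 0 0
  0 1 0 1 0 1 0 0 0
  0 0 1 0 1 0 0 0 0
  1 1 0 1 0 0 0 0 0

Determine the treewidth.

3

A width-3 tree decomposition is:
Bags: B1 = {d, e, f, g}  B2 = {b, d, e, g}  B3 = {b, d, e, i}  B4 = {b, e, h, i}  B5 = {b, c, h, i}  B6 = {a, c, h, i}
Tree: B1–B2, B2–B3, B3–B4, B4–B5, B5–B6
Each bag holds 4 vertices, so the decomposition has width 3, which upper-bounds the treewidth. For the lower bound: the 4 vertex sets {d,f,g}, {e}, {b}, {a,c,h,i} are disjoint, each induces a connected subgraph, and every pair is joined by at least one edge of G. Contracting each set to a single vertex therefore yields K_{4} as a minor, and since treewidth is minor-monotone, tw(G) ≥ tw(K_{4}) = 3. Combining the bounds, tw(G) = 3.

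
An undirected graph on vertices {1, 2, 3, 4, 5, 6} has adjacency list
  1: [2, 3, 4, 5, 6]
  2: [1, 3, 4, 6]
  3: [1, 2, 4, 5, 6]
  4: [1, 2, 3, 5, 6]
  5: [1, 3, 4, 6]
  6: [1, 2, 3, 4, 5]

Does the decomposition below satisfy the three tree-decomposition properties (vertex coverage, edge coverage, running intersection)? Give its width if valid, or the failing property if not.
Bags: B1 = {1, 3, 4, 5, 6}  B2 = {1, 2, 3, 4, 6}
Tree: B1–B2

Every vertex of G appears in some bag (union = {1, 2, 3, 4, 5, 6}); every edge is covered by a bag; and for each vertex v the set of bags containing v is connected in the bag tree. The decomposition is therefore valid. The largest bag has 5 vertices, so the width is 4.

Yes; width 4.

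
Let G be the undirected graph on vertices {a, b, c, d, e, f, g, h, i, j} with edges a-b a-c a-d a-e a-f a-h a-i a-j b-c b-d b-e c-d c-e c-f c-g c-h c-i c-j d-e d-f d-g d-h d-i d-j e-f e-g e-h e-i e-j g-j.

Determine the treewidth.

4

A width-4 tree decomposition is:
Bags: B1 = {a, c, d, e, j}  B2 = {a, c, d, e, h}  B3 = {c, d, e, g, j}  B4 = {a, b, c, d, e}  B5 = {a, c, d, e, f}  B6 = {a, c, d, e, i}
Tree: B1–B2, B1–B3, B2–B4, B1–B5, B5–B6
Every bag has size at most 5, so the width is 5 − 1 = 4 and tw(G) ≤ 4. Conversely, {c, d, e, g, j} is a clique of size 5, and the vertices of any clique must share a bag in every tree decomposition; so some bag has ≥ 5 vertices and tw(G) ≥ 4. Therefore the treewidth is 4.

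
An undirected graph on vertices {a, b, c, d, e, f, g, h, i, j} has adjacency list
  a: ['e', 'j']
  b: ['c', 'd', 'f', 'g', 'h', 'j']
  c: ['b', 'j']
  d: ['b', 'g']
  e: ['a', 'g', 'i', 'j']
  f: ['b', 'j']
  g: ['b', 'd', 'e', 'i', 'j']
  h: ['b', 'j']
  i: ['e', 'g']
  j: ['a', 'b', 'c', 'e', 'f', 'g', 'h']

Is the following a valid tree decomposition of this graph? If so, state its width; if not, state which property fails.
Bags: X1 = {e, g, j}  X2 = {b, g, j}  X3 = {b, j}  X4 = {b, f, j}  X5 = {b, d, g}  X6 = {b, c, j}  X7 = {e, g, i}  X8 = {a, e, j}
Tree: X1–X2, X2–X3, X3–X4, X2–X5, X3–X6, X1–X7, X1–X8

A tree decomposition must satisfy three properties: every vertex lies in some bag; for every edge, both endpoints lie together in some bag; and for every vertex, the bags containing it form a connected subtree. Here vertex h appears in no bag, so the decomposition is invalid.

No — vertex h appears in no bag.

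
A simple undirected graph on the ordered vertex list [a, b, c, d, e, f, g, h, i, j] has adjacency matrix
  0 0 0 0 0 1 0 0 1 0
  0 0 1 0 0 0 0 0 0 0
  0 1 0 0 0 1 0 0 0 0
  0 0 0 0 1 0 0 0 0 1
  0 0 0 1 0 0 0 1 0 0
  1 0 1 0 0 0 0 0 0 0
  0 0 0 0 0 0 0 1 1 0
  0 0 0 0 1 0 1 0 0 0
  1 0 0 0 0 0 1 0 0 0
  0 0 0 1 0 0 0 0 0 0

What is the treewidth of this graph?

1

A width-1 tree decomposition is:
Bags: B1 = {d, j}  B2 = {d, e}  B3 = {e, h}  B4 = {g, h}  B5 = {g, i}  B6 = {a, i}  B7 = {a, f}  B8 = {c, f}  B9 = {b, c}
Tree: B1–B2, B2–B3, B3–B4, B4–B5, B5–B6, B6–B7, B7–B8, B8–B9
The largest bag has 2 vertices, giving width 1; this decomposition certifies tw(G) ≤ 1. G has an edge, so its treewidth is at least 1. The upper and lower bounds meet at 1, so that is the treewidth.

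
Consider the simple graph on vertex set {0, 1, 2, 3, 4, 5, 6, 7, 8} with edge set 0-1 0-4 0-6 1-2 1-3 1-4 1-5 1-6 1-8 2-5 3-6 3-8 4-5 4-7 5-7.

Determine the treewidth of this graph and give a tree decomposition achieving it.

Treewidth 2.
One such decomposition:
Bags: B1 = {0, 1, 4}  B2 = {0, 1, 6}  B3 = {1, 3, 6}  B4 = {1, 4, 5}  B5 = {1, 3, 8}  B6 = {1, 2, 5}  B7 = {4, 5, 7}
Tree: B1–B2, B2–B3, B1–B4, B3–B5, B4–B6, B4–B7

Each bag holds 3 vertices, so the decomposition has width 2, which upper-bounds the treewidth. On the other hand G contains the 3-clique {0, 1, 4}. A clique must lie in a single bag of any decomposition, so no decomposition can have width below 2. Therefore the treewidth is 2.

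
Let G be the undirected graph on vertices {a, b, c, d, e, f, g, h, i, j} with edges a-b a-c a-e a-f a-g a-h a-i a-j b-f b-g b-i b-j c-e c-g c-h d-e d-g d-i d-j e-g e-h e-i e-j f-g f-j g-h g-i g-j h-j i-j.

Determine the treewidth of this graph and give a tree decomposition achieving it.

Every bag has size at most 5, so the width is 5 − 1 = 4 and tw(G) ≤ 4. On the other hand G contains the 5-clique {d, e, g, i, j}. A clique must lie in a single bag of any decomposition, so no decomposition can have width below 4. Hence tw(G) = 4 exactly.

Treewidth 4.
One such decomposition:
Bags: B1 = {a, e, g, i, j}  B2 = {a, b, g, i, j}  B3 = {a, b, f, g, j}  B4 = {a, e, g, h, j}  B5 = {d, e, g, i, j}  B6 = {a, c, e, g, h}
Tree: B1–B2, B2–B3, B1–B4, B1–B5, B4–B6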